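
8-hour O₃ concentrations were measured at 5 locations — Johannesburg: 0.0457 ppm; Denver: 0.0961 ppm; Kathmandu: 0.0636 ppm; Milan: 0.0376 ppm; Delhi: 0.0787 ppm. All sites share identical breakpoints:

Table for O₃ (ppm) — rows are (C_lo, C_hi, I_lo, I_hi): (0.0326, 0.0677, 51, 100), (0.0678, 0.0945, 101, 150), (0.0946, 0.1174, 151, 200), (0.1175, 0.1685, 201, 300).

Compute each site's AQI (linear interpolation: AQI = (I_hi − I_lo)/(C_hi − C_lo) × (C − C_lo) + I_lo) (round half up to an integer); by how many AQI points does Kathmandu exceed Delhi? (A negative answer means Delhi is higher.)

Johannesburg 0.0457: bracket 0.0326–0.0677 → index 51–100; slope 49/0.0351, offset 0.0131.
AQI = 51 + 49/0.0351·0.0131 ≈ 69.29 ⇒ 69.
Denver: 0.0961 lies in 0.0946–0.1174, so I_lo=151, I_hi=200, C_lo=0.0946, C_hi=0.1174.
(200−151)/(0.1174−0.0946) × (0.0961−0.0946) + 151 = 49/0.0228 × 0.0015 + 151 ≈ 154.22 → 154.
Kathmandu: row 0.0326–0.0677 (AQI 51–100). (100−51)·(0.0636−0.0326)/(0.0677−0.0326) + 51 = 49·0.0310/0.0351 + 51 ≈ 94.28 → 94.
Milan: 0.0376 ∈ [0.0326, 0.0677] ↔ index [51, 100].
51 + (0.0376−0.0326)·(100−51)/(0.0677−0.0326) = 51 + 0.0050·49/0.0351 ≈ 57.98, so AQI = 58.
Delhi: row 0.0678–0.0945 (AQI 101–150). (150−101)·(0.0787−0.0678)/(0.0945−0.0678) + 101 = 49·0.0109/0.0267 + 101 ≈ 121.00 → 121.
AQIs: Johannesburg=69, Denver=154, Kathmandu=94, Milan=58, Delhi=121. Kathmandu (94) − Delhi (121) = -27.

-27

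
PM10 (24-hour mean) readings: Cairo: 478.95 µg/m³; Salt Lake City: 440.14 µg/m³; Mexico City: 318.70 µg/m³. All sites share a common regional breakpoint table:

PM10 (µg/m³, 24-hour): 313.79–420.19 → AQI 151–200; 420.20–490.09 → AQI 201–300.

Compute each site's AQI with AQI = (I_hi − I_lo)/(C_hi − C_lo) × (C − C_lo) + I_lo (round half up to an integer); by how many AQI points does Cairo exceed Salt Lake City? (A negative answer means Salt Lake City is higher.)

55

Cairo: 478.95 ∈ [420.20, 490.09] ↔ index [201, 300].
201 + (478.95−420.20)·(300−201)/(490.09−420.20) = 201 + 58.75·99/69.89 ≈ 284.22, so AQI = 284.
Salt Lake City: 440.14 ∈ [420.20, 490.09] ↔ index [201, 300].
201 + (440.14−420.20)·(300−201)/(490.09−420.20) = 201 + 19.94·99/69.89 ≈ 229.25, so AQI = 229.
Mexico City: 318.70 ∈ [313.79, 420.19] ↔ index [151, 200].
151 + (318.70−313.79)·(200−151)/(420.19−313.79) = 151 + 4.91·49/106.40 ≈ 153.26, so AQI = 153.
AQIs: Cairo=284, Salt Lake City=229, Mexico City=153. Cairo (284) − Salt Lake City (229) = 55.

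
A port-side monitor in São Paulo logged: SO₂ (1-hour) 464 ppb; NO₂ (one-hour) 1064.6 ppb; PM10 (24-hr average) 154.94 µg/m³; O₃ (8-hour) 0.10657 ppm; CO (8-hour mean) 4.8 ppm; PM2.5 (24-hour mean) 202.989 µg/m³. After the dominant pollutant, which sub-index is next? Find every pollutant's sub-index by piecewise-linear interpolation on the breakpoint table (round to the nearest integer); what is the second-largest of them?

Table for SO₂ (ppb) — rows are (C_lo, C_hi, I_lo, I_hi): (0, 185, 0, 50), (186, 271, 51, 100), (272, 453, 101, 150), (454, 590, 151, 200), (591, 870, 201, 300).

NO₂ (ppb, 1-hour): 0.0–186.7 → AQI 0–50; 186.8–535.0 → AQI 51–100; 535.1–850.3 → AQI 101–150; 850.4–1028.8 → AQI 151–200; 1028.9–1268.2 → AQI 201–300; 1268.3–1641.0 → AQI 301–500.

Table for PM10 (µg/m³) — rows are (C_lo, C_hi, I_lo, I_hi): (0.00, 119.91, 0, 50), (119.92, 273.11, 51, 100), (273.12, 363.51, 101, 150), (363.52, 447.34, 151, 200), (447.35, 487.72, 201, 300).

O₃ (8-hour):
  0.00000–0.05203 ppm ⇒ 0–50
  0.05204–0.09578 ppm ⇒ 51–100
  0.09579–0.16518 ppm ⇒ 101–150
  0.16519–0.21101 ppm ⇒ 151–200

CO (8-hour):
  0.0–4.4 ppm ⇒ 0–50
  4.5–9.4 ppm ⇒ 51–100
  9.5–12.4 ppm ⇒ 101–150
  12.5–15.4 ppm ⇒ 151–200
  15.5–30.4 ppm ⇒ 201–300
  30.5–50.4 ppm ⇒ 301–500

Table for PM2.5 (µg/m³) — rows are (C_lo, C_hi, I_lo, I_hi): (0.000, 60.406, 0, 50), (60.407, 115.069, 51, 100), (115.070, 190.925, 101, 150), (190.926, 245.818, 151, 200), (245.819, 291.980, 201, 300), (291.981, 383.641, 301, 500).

162

SO₂: 464 lies in 454–590, so I_lo=151, I_hi=200, C_lo=454, C_hi=590.
(200−151)/(590−454) × (464−454) + 151 = 49/136 × 10 + 151 ≈ 154.60 → 155.
NO₂: 1064.6 ∈ [1028.9, 1268.2] ↔ index [201, 300].
201 + (1064.6−1028.9)·(300−201)/(1268.2−1028.9) = 201 + 35.7·99/239.3 ≈ 215.77, so AQI = 216.
PM10: row 119.92–273.11 (AQI 51–100). (100−51)·(154.94−119.92)/(273.11−119.92) + 51 = 49·35.02/153.19 + 51 ≈ 62.20 → 62.
O₃: 0.10657 lies in 0.09579–0.16518, so I_lo=101, I_hi=150, C_lo=0.09579, C_hi=0.16518.
(150−101)/(0.16518−0.09579) × (0.10657−0.09579) + 101 = 49/0.06939 × 0.01078 + 101 ≈ 108.61 → 109.
CO: 4.8 lies in 4.5–9.4, so I_lo=51, I_hi=100, C_lo=4.5, C_hi=9.4.
(100−51)/(9.4−4.5) × (4.8−4.5) + 51 = 49/4.9 × 0.3 + 51 ≈ 54.00 → 54.
PM2.5 202.989: bracket 190.926–245.818 → index 151–200; slope 49/54.892, offset 12.063.
AQI = 151 + 49/54.892·12.063 ≈ 161.77 ⇒ 162.
Sub-indices: SO₂→155, NO₂→216, PM10→62, O₃→109, CO→54, PM2.5→162. Ranked high→low: 216, 162, 155, 109, 62, 54. Second-highest sub-index = 162.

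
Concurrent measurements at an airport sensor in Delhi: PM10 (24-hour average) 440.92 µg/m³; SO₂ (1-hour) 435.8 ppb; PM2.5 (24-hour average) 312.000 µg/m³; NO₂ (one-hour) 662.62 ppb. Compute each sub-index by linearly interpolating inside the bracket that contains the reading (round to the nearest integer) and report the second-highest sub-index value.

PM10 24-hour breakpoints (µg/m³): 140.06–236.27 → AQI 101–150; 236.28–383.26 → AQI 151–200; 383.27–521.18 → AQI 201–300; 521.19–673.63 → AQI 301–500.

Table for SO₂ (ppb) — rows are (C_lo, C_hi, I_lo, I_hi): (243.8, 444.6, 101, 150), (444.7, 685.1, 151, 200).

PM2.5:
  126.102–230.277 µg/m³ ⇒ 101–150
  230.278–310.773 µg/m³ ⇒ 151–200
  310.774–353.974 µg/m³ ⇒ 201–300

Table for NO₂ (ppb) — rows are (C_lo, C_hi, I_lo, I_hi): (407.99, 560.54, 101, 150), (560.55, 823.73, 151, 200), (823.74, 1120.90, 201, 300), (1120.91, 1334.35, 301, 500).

204

PM10: 440.92 ∈ [383.27, 521.18] ↔ index [201, 300].
201 + (440.92−383.27)·(300−201)/(521.18−383.27) = 201 + 57.65·99/137.91 ≈ 242.38, so AQI = 242.
SO₂ 435.8: bracket 243.8–444.6 → index 101–150; slope 49/200.8, offset 192.0.
AQI = 101 + 49/200.8·192.0 ≈ 147.85 ⇒ 148.
PM2.5: 312.000 ∈ [310.774, 353.974] ↔ index [201, 300].
201 + (312.000−310.774)·(300−201)/(353.974−310.774) = 201 + 1.226·99/43.200 ≈ 203.81, so AQI = 204.
NO₂ 662.62: bracket 560.55–823.73 → index 151–200; slope 49/263.18, offset 102.07.
AQI = 151 + 49/263.18·102.07 ≈ 170.00 ⇒ 170.
Sub-indices: PM10→242, SO₂→148, PM2.5→204, NO₂→170. Ranked high→low: 242, 204, 170, 148. Second-highest sub-index = 204.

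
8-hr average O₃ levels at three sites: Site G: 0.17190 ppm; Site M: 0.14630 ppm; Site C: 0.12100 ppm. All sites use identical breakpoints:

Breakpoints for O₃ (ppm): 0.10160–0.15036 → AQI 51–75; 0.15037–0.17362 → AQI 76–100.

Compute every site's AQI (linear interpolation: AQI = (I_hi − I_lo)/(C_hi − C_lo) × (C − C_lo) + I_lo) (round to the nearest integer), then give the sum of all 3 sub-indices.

Site G: row 0.15037–0.17362 (AQI 76–100). (100−76)·(0.17190−0.15037)/(0.17362−0.15037) + 76 = 24·0.02153/0.02325 + 76 ≈ 98.22 → 98.
Site M: 0.14630 lies in 0.10160–0.15036, so I_lo=51, I_hi=75, C_lo=0.10160, C_hi=0.15036.
(75−51)/(0.15036−0.10160) × (0.14630−0.10160) + 51 = 24/0.04876 × 0.04470 + 51 ≈ 73.00 → 73.
Site C 0.12100: bracket 0.10160–0.15036 → index 51–75; slope 24/0.04876, offset 0.01940.
AQI = 51 + 24/0.04876·0.01940 ≈ 60.55 ⇒ 61.
AQIs: Site G=98, Site M=73, Site C=61. Sum = 98 + 73 + 61 = 232.

232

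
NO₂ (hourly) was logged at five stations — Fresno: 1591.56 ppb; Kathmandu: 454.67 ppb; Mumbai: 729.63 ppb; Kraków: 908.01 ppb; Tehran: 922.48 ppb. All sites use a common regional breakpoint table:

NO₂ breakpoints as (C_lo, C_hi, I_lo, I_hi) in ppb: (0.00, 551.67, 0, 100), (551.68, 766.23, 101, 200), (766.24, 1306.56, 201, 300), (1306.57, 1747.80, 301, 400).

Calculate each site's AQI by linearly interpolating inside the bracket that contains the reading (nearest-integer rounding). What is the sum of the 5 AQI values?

Fresno 1591.56: bracket 1306.57–1747.80 → index 301–400; slope 99/441.23, offset 284.99.
AQI = 301 + 99/441.23·284.99 ≈ 364.94 ⇒ 365.
Kathmandu 454.67: bracket 0.00–551.67 → index 0–100; slope 100/551.67, offset 454.67.
AQI = 0 + 100/551.67·454.67 ≈ 82.42 ⇒ 82.
Mumbai: 729.63 ∈ [551.68, 766.23] ↔ index [101, 200].
101 + (729.63−551.68)·(200−101)/(766.23−551.68) = 101 + 177.95·99/214.55 ≈ 183.11, so AQI = 183.
Kraków: 908.01 lies in 766.24–1306.56, so I_lo=201, I_hi=300, C_lo=766.24, C_hi=1306.56.
(300−201)/(1306.56−766.24) × (908.01−766.24) + 201 = 99/540.32 × 141.77 + 201 ≈ 226.98 → 227.
Tehran: row 766.24–1306.56 (AQI 201–300). (300−201)·(922.48−766.24)/(1306.56−766.24) + 201 = 99·156.24/540.32 + 201 ≈ 229.63 → 230.
AQIs: Fresno=365, Kathmandu=82, Mumbai=183, Kraków=227, Tehran=230. Sum = 365 + 82 + 183 + 227 + 230 = 1087.

1087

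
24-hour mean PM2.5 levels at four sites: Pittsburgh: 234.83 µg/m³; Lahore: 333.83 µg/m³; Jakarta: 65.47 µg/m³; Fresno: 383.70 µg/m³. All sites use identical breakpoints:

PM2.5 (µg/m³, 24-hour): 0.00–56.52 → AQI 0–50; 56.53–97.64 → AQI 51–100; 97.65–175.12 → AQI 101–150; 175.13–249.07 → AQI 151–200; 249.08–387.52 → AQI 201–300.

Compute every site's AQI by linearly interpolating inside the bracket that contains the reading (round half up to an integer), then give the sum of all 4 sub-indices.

Pittsburgh: 234.83 lies in 175.13–249.07, so I_lo=151, I_hi=200, C_lo=175.13, C_hi=249.07.
(200−151)/(249.07−175.13) × (234.83−175.13) + 151 = 49/73.94 × 59.70 + 151 ≈ 190.56 → 191.
Lahore: row 249.08–387.52 (AQI 201–300). (300−201)·(333.83−249.08)/(387.52−249.08) + 201 = 99·84.75/138.44 + 201 ≈ 261.61 → 262.
Jakarta: row 56.53–97.64 (AQI 51–100). (100−51)·(65.47−56.53)/(97.64−56.53) + 51 = 49·8.94/41.11 + 51 ≈ 61.66 → 62.
Fresno: 383.70 ∈ [249.08, 387.52] ↔ index [201, 300].
201 + (383.70−249.08)·(300−201)/(387.52−249.08) = 201 + 134.62·99/138.44 ≈ 297.27, so AQI = 297.
AQIs: Pittsburgh=191, Lahore=262, Jakarta=62, Fresno=297. Sum = 191 + 262 + 62 + 297 = 812.

812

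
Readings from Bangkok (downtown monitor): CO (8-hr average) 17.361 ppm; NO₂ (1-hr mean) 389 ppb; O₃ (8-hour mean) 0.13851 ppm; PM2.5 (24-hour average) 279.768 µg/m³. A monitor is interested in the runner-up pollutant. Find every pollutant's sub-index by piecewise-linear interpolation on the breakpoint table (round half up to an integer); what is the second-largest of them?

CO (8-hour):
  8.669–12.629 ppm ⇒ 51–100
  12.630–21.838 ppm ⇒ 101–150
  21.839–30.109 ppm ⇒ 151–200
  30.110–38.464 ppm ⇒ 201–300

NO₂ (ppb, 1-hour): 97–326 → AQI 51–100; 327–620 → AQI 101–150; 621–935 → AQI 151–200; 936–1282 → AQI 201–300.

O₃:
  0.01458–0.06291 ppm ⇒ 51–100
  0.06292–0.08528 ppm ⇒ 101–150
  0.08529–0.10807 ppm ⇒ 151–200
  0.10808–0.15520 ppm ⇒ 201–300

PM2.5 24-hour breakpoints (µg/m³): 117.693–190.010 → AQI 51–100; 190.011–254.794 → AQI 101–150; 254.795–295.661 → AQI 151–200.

181

CO: row 12.630–21.838 (AQI 101–150). (150−101)·(17.361−12.630)/(21.838−12.630) + 101 = 49·4.731/9.208 + 101 ≈ 126.18 → 126.
NO₂: 389 ∈ [327, 620] ↔ index [101, 150].
101 + (389−327)·(150−101)/(620−327) = 101 + 62·49/293 ≈ 111.37, so AQI = 111.
O₃: 0.13851 lies in 0.10808–0.15520, so I_lo=201, I_hi=300, C_lo=0.10808, C_hi=0.15520.
(300−201)/(0.15520−0.10808) × (0.13851−0.10808) + 201 = 99/0.04712 × 0.03043 + 201 ≈ 264.93 → 265.
PM2.5: 279.768 ∈ [254.795, 295.661] ↔ index [151, 200].
151 + (279.768−254.795)·(200−151)/(295.661−254.795) = 151 + 24.973·49/40.866 ≈ 180.94, so AQI = 181.
Sub-indices: CO→126, NO₂→111, O₃→265, PM2.5→181. Ranked high→low: 265, 181, 126, 111. Second-highest sub-index = 181.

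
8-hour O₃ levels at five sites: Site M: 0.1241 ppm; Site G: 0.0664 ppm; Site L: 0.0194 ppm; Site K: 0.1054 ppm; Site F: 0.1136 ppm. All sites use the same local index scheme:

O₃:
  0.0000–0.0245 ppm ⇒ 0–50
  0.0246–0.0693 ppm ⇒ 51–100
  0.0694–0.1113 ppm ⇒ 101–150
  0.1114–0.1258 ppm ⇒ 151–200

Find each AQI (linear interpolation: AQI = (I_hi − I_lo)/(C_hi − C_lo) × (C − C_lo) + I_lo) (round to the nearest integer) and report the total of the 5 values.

632

Site M 0.1241: bracket 0.1114–0.1258 → index 151–200; slope 49/0.0144, offset 0.0127.
AQI = 151 + 49/0.0144·0.0127 ≈ 194.22 ⇒ 194.
Site G: row 0.0246–0.0693 (AQI 51–100). (100−51)·(0.0664−0.0246)/(0.0693−0.0246) + 51 = 49·0.0418/0.0447 + 51 ≈ 96.82 → 97.
Site L: 0.0194 ∈ [0.0000, 0.0245] ↔ index [0, 50].
0 + (0.0194−0.0000)·(50−0)/(0.0245−0.0000) = 0 + 0.0194·50/0.0245 ≈ 39.59, so AQI = 40.
Site K: 0.1054 lies in 0.0694–0.1113, so I_lo=101, I_hi=150, C_lo=0.0694, C_hi=0.1113.
(150−101)/(0.1113−0.0694) × (0.1054−0.0694) + 101 = 49/0.0419 × 0.0360 + 101 ≈ 143.10 → 143.
Site F: 0.1136 ∈ [0.1114, 0.1258] ↔ index [151, 200].
151 + (0.1136−0.1114)·(200−151)/(0.1258−0.1114) = 151 + 0.0022·49/0.0144 ≈ 158.49, so AQI = 158.
AQIs: Site M=194, Site G=97, Site L=40, Site K=143, Site F=158. Sum = 194 + 97 + 40 + 143 + 158 = 632.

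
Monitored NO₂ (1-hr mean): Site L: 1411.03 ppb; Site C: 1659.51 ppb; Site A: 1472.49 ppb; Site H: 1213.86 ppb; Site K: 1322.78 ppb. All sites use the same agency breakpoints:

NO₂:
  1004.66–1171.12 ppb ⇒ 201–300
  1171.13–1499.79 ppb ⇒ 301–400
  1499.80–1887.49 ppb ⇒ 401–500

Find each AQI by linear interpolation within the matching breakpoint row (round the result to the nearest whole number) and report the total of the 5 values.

1868

Site L: 1411.03 lies in 1171.13–1499.79, so I_lo=301, I_hi=400, C_lo=1171.13, C_hi=1499.79.
(400−301)/(1499.79−1171.13) × (1411.03−1171.13) + 301 = 99/328.66 × 239.90 + 301 ≈ 373.26 → 373.
Site C 1659.51: bracket 1499.80–1887.49 → index 401–500; slope 99/387.69, offset 159.71.
AQI = 401 + 99/387.69·159.71 ≈ 441.78 ⇒ 442.
Site A: row 1171.13–1499.79 (AQI 301–400). (400−301)·(1472.49−1171.13)/(1499.79−1171.13) + 301 = 99·301.36/328.66 + 301 ≈ 391.78 → 392.
Site H: 1213.86 lies in 1171.13–1499.79, so I_lo=301, I_hi=400, C_lo=1171.13, C_hi=1499.79.
(400−301)/(1499.79−1171.13) × (1213.86−1171.13) + 301 = 99/328.66 × 42.73 + 301 ≈ 313.87 → 314.
Site K: row 1171.13–1499.79 (AQI 301–400). (400−301)·(1322.78−1171.13)/(1499.79−1171.13) + 301 = 99·151.65/328.66 + 301 ≈ 346.68 → 347.
AQIs: Site L=373, Site C=442, Site A=392, Site H=314, Site K=347. Sum = 373 + 442 + 392 + 314 + 347 = 1868.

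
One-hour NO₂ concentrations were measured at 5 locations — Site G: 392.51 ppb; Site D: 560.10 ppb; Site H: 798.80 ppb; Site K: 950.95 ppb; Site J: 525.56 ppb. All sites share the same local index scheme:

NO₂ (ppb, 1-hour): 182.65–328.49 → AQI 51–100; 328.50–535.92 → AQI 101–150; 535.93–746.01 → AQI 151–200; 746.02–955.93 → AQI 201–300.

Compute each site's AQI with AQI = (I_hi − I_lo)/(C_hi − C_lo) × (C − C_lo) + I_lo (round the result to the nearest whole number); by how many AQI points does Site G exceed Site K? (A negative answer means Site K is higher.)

-182

Site G: 392.51 ∈ [328.50, 535.92] ↔ index [101, 150].
101 + (392.51−328.50)·(150−101)/(535.92−328.50) = 101 + 64.01·49/207.42 ≈ 116.12, so AQI = 116.
Site D: row 535.93–746.01 (AQI 151–200). (200−151)·(560.10−535.93)/(746.01−535.93) + 151 = 49·24.17/210.08 + 151 ≈ 156.64 → 157.
Site H: 798.80 lies in 746.02–955.93, so I_lo=201, I_hi=300, C_lo=746.02, C_hi=955.93.
(300−201)/(955.93−746.02) × (798.80−746.02) + 201 = 99/209.91 × 52.78 + 201 ≈ 225.89 → 226.
Site K: 950.95 lies in 746.02–955.93, so I_lo=201, I_hi=300, C_lo=746.02, C_hi=955.93.
(300−201)/(955.93−746.02) × (950.95−746.02) + 201 = 99/209.91 × 204.93 + 201 ≈ 297.65 → 298.
Site J: row 328.50–535.92 (AQI 101–150). (150−101)·(525.56−328.50)/(535.92−328.50) + 101 = 49·197.06/207.42 + 101 ≈ 147.55 → 148.
AQIs: Site G=116, Site D=157, Site H=226, Site K=298, Site J=148. Site G (116) − Site K (298) = -182.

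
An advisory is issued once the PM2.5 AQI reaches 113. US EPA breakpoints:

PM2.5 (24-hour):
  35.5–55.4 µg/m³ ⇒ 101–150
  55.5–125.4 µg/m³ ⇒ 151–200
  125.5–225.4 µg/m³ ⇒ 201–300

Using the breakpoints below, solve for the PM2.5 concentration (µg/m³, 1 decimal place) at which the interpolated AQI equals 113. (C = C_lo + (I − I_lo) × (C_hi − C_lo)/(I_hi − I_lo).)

AQI 113 lies in the 101–150 band, which corresponds to 35.5–55.4 µg/m³.
C = 35.5 + (113−101)×(55.4−35.5)/(150−101) = 35.5 + 12×19.9/49 ≈ 40.373 µg/m³ → 40.4 µg/m³ to 1 dp.

40.4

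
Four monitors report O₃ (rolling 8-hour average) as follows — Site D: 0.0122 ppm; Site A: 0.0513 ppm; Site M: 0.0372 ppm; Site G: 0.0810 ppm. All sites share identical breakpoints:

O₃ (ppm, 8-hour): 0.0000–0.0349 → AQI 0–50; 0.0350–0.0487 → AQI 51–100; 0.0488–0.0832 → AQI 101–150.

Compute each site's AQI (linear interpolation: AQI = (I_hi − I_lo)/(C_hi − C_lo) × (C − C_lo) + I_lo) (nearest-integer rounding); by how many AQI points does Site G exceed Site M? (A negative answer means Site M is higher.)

88

Site D 0.0122: bracket 0.0000–0.0349 → index 0–50; slope 50/0.0349, offset 0.0122.
AQI = 0 + 50/0.0349·0.0122 ≈ 17.48 ⇒ 17.
Site A: 0.0513 lies in 0.0488–0.0832, so I_lo=101, I_hi=150, C_lo=0.0488, C_hi=0.0832.
(150−101)/(0.0832−0.0488) × (0.0513−0.0488) + 101 = 49/0.0344 × 0.0025 + 101 ≈ 104.56 → 105.
Site M 0.0372: bracket 0.0350–0.0487 → index 51–100; slope 49/0.0137, offset 0.0022.
AQI = 51 + 49/0.0137·0.0022 ≈ 58.87 ⇒ 59.
Site G 0.0810: bracket 0.0488–0.0832 → index 101–150; slope 49/0.0344, offset 0.0322.
AQI = 101 + 49/0.0344·0.0322 ≈ 146.87 ⇒ 147.
AQIs: Site D=17, Site A=105, Site M=59, Site G=147. Site G (147) − Site M (59) = 88.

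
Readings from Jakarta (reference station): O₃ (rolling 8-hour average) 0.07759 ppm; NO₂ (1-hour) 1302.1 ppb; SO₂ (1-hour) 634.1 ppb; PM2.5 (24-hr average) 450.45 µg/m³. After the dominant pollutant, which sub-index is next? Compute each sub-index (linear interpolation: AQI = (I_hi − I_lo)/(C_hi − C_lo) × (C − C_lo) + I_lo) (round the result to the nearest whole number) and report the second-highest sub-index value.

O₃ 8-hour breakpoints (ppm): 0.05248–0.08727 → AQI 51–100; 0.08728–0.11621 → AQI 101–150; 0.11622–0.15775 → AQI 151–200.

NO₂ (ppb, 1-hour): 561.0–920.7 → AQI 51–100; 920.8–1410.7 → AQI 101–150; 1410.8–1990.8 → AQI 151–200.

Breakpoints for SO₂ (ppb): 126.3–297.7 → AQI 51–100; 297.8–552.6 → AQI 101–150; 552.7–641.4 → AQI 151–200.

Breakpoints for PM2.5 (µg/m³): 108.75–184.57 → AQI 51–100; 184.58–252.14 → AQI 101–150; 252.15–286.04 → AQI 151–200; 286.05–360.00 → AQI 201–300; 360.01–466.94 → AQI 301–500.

O₃ 0.07759: bracket 0.05248–0.08727 → index 51–100; slope 49/0.03479, offset 0.02511.
AQI = 51 + 49/0.03479·0.02511 ≈ 86.37 ⇒ 86.
NO₂ 1302.1: bracket 920.8–1410.7 → index 101–150; slope 49/489.9, offset 381.3.
AQI = 101 + 49/489.9·381.3 ≈ 139.14 ⇒ 139.
SO₂: 634.1 lies in 552.7–641.4, so I_lo=151, I_hi=200, C_lo=552.7, C_hi=641.4.
(200−151)/(641.4−552.7) × (634.1−552.7) + 151 = 49/88.7 × 81.4 + 151 ≈ 195.97 → 196.
PM2.5 450.45: bracket 360.01–466.94 → index 301–500; slope 199/106.93, offset 90.44.
AQI = 301 + 199/106.93·90.44 ≈ 469.31 ⇒ 469.
Sub-indices: O₃→86, NO₂→139, SO₂→196, PM2.5→469. Ranked high→low: 469, 196, 139, 86. Second-highest sub-index = 196.

196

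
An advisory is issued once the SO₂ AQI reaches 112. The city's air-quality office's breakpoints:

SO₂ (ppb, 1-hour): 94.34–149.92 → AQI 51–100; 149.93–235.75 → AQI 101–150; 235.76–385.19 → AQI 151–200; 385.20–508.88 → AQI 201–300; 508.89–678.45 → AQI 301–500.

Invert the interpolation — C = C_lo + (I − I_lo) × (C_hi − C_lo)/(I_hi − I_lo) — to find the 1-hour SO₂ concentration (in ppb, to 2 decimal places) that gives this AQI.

169.20

AQI 112 lies in the 101–150 band, which corresponds to 149.93–235.75 ppb.
C = 149.93 + (112−101)×(235.75−149.93)/(150−101) = 149.93 + 11×85.82/49 ≈ 169.1957 ppb → 169.20 ppb to 2 dp.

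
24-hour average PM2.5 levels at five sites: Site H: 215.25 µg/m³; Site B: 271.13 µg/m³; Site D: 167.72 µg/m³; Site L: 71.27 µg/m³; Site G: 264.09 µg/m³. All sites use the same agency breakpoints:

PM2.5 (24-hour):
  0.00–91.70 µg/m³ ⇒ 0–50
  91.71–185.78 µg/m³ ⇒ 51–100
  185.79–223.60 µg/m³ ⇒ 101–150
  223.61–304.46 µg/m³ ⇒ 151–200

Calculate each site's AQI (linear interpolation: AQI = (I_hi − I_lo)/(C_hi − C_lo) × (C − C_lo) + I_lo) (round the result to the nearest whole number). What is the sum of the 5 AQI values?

Site H: row 185.79–223.60 (AQI 101–150). (150−101)·(215.25−185.79)/(223.60−185.79) + 101 = 49·29.46/37.81 + 101 ≈ 139.18 → 139.
Site B: 271.13 lies in 223.61–304.46, so I_lo=151, I_hi=200, C_lo=223.61, C_hi=304.46.
(200−151)/(304.46−223.61) × (271.13−223.61) + 151 = 49/80.85 × 47.52 + 151 ≈ 179.80 → 180.
Site D: row 91.71–185.78 (AQI 51–100). (100−51)·(167.72−91.71)/(185.78−91.71) + 51 = 49·76.01/94.07 + 51 ≈ 90.59 → 91.
Site L: row 0.00–91.70 (AQI 0–50). (50−0)·(71.27−0.00)/(91.70−0.00) + 0 = 50·71.27/91.70 + 0 ≈ 38.86 → 39.
Site G 264.09: bracket 223.61–304.46 → index 151–200; slope 49/80.85, offset 40.48.
AQI = 151 + 49/80.85·40.48 ≈ 175.53 ⇒ 176.
AQIs: Site H=139, Site B=180, Site D=91, Site L=39, Site G=176. Sum = 139 + 180 + 91 + 39 + 176 = 625.

625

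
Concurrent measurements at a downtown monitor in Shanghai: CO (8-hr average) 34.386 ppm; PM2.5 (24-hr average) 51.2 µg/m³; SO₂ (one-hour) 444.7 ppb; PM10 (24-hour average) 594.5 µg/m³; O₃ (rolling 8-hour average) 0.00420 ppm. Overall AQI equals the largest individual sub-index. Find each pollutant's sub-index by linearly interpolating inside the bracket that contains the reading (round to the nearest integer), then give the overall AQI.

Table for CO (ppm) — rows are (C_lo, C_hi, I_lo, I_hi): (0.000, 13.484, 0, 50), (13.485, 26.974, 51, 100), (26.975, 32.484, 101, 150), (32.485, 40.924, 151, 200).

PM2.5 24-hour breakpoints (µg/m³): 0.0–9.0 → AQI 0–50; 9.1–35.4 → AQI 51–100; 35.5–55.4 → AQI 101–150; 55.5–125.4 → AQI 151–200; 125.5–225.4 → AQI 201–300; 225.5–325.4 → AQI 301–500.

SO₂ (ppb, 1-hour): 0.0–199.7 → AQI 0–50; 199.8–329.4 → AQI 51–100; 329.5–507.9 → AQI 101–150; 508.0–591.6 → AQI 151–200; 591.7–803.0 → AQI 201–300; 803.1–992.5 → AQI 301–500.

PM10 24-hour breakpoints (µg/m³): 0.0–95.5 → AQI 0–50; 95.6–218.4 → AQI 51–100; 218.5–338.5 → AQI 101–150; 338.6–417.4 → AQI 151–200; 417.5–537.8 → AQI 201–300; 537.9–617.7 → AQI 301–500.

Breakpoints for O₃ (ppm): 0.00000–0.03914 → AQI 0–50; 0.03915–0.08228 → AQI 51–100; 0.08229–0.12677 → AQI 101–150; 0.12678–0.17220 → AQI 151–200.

442

CO 34.386: bracket 32.485–40.924 → index 151–200; slope 49/8.439, offset 1.901.
AQI = 151 + 49/8.439·1.901 ≈ 162.04 ⇒ 162.
PM2.5: row 35.5–55.4 (AQI 101–150). (150−101)·(51.2−35.5)/(55.4−35.5) + 101 = 49·15.7/19.9 + 101 ≈ 139.66 → 140.
SO₂: 444.7 lies in 329.5–507.9, so I_lo=101, I_hi=150, C_lo=329.5, C_hi=507.9.
(150−101)/(507.9−329.5) × (444.7−329.5) + 101 = 49/178.4 × 115.2 + 101 ≈ 132.64 → 133.
PM10: row 537.9–617.7 (AQI 301–500). (500−301)·(594.5−537.9)/(617.7−537.9) + 301 = 199·56.6/79.8 + 301 ≈ 442.15 → 442.
O₃: row 0.00000–0.03914 (AQI 0–50). (50−0)·(0.00420−0.00000)/(0.03914−0.00000) + 0 = 50·0.00420/0.03914 + 0 ≈ 5.37 → 5.
Sub-indices: CO→162, PM2.5→140, SO₂→133, PM10→442, O₃→5. Overall AQI = max = 442; dominant pollutant is PM10.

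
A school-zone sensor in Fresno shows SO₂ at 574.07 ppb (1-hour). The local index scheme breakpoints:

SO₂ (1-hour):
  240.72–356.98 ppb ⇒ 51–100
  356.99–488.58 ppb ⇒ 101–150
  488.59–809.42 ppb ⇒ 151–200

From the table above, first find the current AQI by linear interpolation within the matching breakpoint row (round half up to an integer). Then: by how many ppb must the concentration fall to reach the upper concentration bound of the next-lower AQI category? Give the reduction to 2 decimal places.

85.49

SO₂: 574.07 lies in 488.59–809.42, so I_lo=151, I_hi=200, C_lo=488.59, C_hi=809.42.
(200−151)/(809.42−488.59) × (574.07−488.59) + 151 = 49/320.83 × 85.48 + 151 ≈ 164.06 → 164.
Current AQI 164 is in the Unhealthy range (151–200). The next-lower category tops out at AQI 150, whose upper concentration bound is 488.58 ppb.
Reduction needed = 574.07 − 488.58 = 85.49 ppb.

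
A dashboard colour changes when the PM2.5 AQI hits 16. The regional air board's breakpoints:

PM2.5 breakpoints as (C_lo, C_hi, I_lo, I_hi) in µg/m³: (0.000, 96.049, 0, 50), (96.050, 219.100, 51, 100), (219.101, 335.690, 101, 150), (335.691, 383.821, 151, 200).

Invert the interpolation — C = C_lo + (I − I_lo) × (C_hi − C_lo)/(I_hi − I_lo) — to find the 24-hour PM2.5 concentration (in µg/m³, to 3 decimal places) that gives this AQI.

AQI 16 lies in the 0–50 band, which corresponds to 0.000–96.049 µg/m³.
C = 0.000 + (16−0)×(96.049−0.000)/(50−0) = 0.000 + 16×96.049/50 ≈ 30.73568 µg/m³ → 30.736 µg/m³ to 3 dp.

30.736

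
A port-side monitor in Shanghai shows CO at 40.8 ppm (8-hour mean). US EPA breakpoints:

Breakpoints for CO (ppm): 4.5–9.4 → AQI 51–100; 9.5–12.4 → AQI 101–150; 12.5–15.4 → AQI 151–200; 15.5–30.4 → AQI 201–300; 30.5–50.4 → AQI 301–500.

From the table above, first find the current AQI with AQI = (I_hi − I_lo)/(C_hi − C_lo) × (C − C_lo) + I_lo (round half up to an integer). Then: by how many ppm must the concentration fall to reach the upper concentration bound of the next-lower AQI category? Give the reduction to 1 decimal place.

10.4

CO: 40.8 lies in 30.5–50.4, so I_lo=301, I_hi=500, C_lo=30.5, C_hi=50.4.
(500−301)/(50.4−30.5) × (40.8−30.5) + 301 = 199/19.9 × 10.3 + 301 ≈ 404.00 → 404.
Current AQI 404 is in the Hazardous range (301–500). The next-lower category tops out at AQI 300, whose upper concentration bound is 30.4 ppm.
Reduction needed = 40.8 − 30.4 = 10.4 ppm.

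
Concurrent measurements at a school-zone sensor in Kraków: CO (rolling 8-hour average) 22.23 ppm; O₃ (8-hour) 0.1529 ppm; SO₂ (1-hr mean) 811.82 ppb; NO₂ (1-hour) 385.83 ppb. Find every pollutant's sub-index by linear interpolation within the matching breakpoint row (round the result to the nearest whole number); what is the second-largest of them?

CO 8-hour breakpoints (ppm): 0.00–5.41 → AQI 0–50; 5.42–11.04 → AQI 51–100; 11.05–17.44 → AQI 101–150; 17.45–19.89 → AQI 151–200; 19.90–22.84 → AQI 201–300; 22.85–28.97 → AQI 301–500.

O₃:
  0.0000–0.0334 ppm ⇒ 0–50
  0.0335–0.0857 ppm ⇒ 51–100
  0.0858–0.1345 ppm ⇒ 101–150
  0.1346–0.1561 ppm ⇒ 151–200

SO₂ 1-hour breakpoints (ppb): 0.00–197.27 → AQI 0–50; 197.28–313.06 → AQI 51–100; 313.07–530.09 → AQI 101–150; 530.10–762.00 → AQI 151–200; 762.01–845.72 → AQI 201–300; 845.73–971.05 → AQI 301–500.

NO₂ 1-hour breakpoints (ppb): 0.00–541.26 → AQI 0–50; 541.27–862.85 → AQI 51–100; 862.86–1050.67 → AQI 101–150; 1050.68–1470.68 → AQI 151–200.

260

CO: 22.23 lies in 19.90–22.84, so I_lo=201, I_hi=300, C_lo=19.90, C_hi=22.84.
(300−201)/(22.84−19.90) × (22.23−19.90) + 201 = 99/2.94 × 2.33 + 201 ≈ 279.46 → 279.
O₃ 0.1529: bracket 0.1346–0.1561 → index 151–200; slope 49/0.0215, offset 0.0183.
AQI = 151 + 49/0.0215·0.0183 ≈ 192.71 ⇒ 193.
SO₂: 811.82 lies in 762.01–845.72, so I_lo=201, I_hi=300, C_lo=762.01, C_hi=845.72.
(300−201)/(845.72−762.01) × (811.82−762.01) + 201 = 99/83.71 × 49.81 + 201 ≈ 259.91 → 260.
NO₂: 385.83 lies in 0.00–541.26, so I_lo=0, I_hi=50, C_lo=0.00, C_hi=541.26.
(50−0)/(541.26−0.00) × (385.83−0.00) + 0 = 50/541.26 × 385.83 + 0 ≈ 35.64 → 36.
Sub-indices: CO→279, O₃→193, SO₂→260, NO₂→36. Ranked high→low: 279, 260, 193, 36. Second-highest sub-index = 260.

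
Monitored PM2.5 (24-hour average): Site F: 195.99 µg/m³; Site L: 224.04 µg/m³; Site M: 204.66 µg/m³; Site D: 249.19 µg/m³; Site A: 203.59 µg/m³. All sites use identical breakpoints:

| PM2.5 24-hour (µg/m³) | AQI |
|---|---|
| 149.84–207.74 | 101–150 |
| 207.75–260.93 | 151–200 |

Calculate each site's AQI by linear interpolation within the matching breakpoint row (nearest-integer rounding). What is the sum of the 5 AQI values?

788

Site F: 195.99 lies in 149.84–207.74, so I_lo=101, I_hi=150, C_lo=149.84, C_hi=207.74.
(150−101)/(207.74−149.84) × (195.99−149.84) + 101 = 49/57.90 × 46.15 + 101 ≈ 140.06 → 140.
Site L 224.04: bracket 207.75–260.93 → index 151–200; slope 49/53.18, offset 16.29.
AQI = 151 + 49/53.18·16.29 ≈ 166.01 ⇒ 166.
Site M: row 149.84–207.74 (AQI 101–150). (150−101)·(204.66−149.84)/(207.74−149.84) + 101 = 49·54.82/57.90 + 101 ≈ 147.39 → 147.
Site D: 249.19 lies in 207.75–260.93, so I_lo=151, I_hi=200, C_lo=207.75, C_hi=260.93.
(200−151)/(260.93−207.75) × (249.19−207.75) + 151 = 49/53.18 × 41.44 + 151 ≈ 189.18 → 189.
Site A 203.59: bracket 149.84–207.74 → index 101–150; slope 49/57.90, offset 53.75.
AQI = 101 + 49/57.90·53.75 ≈ 146.49 ⇒ 146.
AQIs: Site F=140, Site L=166, Site M=147, Site D=189, Site A=146. Sum = 140 + 166 + 147 + 189 + 146 = 788.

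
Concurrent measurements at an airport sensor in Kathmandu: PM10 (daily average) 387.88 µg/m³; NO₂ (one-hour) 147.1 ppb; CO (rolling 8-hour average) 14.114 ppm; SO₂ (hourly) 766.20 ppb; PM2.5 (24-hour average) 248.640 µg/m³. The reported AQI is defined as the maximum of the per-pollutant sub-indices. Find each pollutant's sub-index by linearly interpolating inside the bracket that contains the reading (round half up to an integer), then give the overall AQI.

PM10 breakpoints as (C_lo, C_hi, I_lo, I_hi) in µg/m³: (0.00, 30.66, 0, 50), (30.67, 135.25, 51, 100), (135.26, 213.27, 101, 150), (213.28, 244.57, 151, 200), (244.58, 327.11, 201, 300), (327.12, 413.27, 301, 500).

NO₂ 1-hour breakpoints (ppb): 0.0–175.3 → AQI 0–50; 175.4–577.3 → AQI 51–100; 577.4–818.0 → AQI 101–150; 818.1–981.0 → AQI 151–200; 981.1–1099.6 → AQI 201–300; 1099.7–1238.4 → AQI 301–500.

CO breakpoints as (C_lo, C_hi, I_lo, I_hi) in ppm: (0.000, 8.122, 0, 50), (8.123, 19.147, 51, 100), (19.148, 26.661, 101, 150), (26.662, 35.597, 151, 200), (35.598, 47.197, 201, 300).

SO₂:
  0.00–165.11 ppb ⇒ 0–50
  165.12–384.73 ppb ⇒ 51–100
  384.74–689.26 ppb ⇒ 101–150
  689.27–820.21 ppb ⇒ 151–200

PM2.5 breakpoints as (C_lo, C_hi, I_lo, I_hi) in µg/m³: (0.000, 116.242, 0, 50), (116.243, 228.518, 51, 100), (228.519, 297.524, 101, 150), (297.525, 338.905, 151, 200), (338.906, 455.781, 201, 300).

441

PM10: 387.88 lies in 327.12–413.27, so I_lo=301, I_hi=500, C_lo=327.12, C_hi=413.27.
(500−301)/(413.27−327.12) × (387.88−327.12) + 301 = 199/86.15 × 60.76 + 301 ≈ 441.35 → 441.
NO₂: 147.1 lies in 0.0–175.3, so I_lo=0, I_hi=50, C_lo=0.0, C_hi=175.3.
(50−0)/(175.3−0.0) × (147.1−0.0) + 0 = 50/175.3 × 147.1 + 0 ≈ 41.96 → 42.
CO: row 8.123–19.147 (AQI 51–100). (100−51)·(14.114−8.123)/(19.147−8.123) + 51 = 49·5.991/11.024 + 51 ≈ 77.63 → 78.
SO₂: row 689.27–820.21 (AQI 151–200). (200−151)·(766.20−689.27)/(820.21−689.27) + 151 = 49·76.93/130.94 + 151 ≈ 179.79 → 180.
PM2.5: row 228.519–297.524 (AQI 101–150). (150−101)·(248.640−228.519)/(297.524−228.519) + 101 = 49·20.121/69.005 + 101 ≈ 115.29 → 115.
Sub-indices: PM10→441, NO₂→42, CO→78, SO₂→180, PM2.5→115. Overall AQI = max = 441; dominant pollutant is PM10.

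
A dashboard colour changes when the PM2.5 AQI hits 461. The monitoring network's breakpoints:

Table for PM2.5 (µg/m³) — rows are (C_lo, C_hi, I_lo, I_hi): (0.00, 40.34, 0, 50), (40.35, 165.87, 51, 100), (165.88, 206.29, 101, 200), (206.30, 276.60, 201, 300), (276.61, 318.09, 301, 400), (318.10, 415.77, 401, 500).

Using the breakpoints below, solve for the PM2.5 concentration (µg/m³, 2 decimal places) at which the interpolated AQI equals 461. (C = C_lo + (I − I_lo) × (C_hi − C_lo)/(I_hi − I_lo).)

AQI 461 lies in the 401–500 band, which corresponds to 318.10–415.77 µg/m³.
C = 318.10 + (461−401)×(415.77−318.10)/(500−401) = 318.10 + 60×97.67/99 ≈ 377.2939 µg/m³ → 377.29 µg/m³ to 2 dp.

377.29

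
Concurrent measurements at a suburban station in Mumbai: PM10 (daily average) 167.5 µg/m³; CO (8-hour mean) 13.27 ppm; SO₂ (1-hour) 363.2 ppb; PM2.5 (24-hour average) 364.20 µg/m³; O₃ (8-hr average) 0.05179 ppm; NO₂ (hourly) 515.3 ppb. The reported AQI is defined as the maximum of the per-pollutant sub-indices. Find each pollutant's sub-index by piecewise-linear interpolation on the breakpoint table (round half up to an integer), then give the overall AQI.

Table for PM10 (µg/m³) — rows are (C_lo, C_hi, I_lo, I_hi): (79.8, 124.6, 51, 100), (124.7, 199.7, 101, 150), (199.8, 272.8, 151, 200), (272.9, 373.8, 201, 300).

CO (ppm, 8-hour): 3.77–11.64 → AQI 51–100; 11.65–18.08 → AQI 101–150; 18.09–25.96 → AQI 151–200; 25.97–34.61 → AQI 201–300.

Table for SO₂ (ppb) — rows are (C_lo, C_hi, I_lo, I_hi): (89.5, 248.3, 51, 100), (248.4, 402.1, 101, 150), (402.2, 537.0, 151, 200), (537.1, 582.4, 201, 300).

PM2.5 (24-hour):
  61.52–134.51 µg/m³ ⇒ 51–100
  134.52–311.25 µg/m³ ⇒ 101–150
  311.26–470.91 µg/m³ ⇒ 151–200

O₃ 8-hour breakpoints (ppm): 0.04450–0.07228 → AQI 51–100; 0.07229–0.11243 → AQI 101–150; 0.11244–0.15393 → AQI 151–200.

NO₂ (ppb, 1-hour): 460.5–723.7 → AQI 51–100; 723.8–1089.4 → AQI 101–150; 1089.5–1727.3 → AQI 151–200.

PM10: 167.5 ∈ [124.7, 199.7] ↔ index [101, 150].
101 + (167.5−124.7)·(150−101)/(199.7−124.7) = 101 + 42.8·49/75.0 ≈ 128.96, so AQI = 129.
CO: 13.27 ∈ [11.65, 18.08] ↔ index [101, 150].
101 + (13.27−11.65)·(150−101)/(18.08−11.65) = 101 + 1.62·49/6.43 ≈ 113.35, so AQI = 113.
SO₂: row 248.4–402.1 (AQI 101–150). (150−101)·(363.2−248.4)/(402.1−248.4) + 101 = 49·114.8/153.7 + 101 ≈ 137.60 → 138.
PM2.5: 364.20 ∈ [311.26, 470.91] ↔ index [151, 200].
151 + (364.20−311.26)·(200−151)/(470.91−311.26) = 151 + 52.94·49/159.65 ≈ 167.25, so AQI = 167.
O₃ 0.05179: bracket 0.04450–0.07228 → index 51–100; slope 49/0.02778, offset 0.00729.
AQI = 51 + 49/0.02778·0.00729 ≈ 63.86 ⇒ 64.
NO₂: 515.3 lies in 460.5–723.7, so I_lo=51, I_hi=100, C_lo=460.5, C_hi=723.7.
(100−51)/(723.7−460.5) × (515.3−460.5) + 51 = 49/263.2 × 54.8 + 51 ≈ 61.20 → 61.
Sub-indices: PM10→129, CO→113, SO₂→138, PM2.5→167, O₃→64, NO₂→61. Overall AQI = max = 167; dominant pollutant is PM2.5.

167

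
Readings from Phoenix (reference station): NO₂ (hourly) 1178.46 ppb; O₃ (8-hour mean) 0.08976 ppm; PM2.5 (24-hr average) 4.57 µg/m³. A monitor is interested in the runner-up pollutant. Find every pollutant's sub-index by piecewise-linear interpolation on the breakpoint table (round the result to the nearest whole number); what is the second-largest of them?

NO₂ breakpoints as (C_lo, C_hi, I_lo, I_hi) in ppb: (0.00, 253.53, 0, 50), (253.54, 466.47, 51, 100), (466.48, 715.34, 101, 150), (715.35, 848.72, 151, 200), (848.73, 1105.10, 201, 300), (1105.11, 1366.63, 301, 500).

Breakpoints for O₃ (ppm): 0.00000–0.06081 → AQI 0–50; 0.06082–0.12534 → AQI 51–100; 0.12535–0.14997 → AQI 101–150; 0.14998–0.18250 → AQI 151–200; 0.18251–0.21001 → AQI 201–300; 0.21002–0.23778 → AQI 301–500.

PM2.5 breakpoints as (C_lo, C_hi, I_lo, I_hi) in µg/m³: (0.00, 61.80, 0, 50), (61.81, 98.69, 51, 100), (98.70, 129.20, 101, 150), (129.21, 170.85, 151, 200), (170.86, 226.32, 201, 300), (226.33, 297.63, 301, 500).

73

NO₂: row 1105.11–1366.63 (AQI 301–500). (500−301)·(1178.46−1105.11)/(1366.63−1105.11) + 301 = 199·73.35/261.52 + 301 ≈ 356.81 → 357.
O₃: 0.08976 lies in 0.06082–0.12534, so I_lo=51, I_hi=100, C_lo=0.06082, C_hi=0.12534.
(100−51)/(0.12534−0.06082) × (0.08976−0.06082) + 51 = 49/0.06452 × 0.02894 + 51 ≈ 72.98 → 73.
PM2.5 4.57: bracket 0.00–61.80 → index 0–50; slope 50/61.80, offset 4.57.
AQI = 0 + 50/61.80·4.57 ≈ 3.70 ⇒ 4.
Sub-indices: NO₂→357, O₃→73, PM2.5→4. Ranked high→low: 357, 73, 4. Second-highest sub-index = 73.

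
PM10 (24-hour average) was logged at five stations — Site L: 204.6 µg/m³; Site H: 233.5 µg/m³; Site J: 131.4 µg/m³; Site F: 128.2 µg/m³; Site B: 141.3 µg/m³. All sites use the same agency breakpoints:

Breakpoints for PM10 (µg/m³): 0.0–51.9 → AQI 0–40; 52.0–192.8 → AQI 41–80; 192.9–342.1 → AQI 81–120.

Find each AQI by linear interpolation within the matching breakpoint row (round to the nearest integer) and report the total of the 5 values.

Site L: row 192.9–342.1 (AQI 81–120). (120−81)·(204.6−192.9)/(342.1−192.9) + 81 = 39·11.7/149.2 + 81 ≈ 84.06 → 84.
Site H: 233.5 lies in 192.9–342.1, so I_lo=81, I_hi=120, C_lo=192.9, C_hi=342.1.
(120−81)/(342.1−192.9) × (233.5−192.9) + 81 = 39/149.2 × 40.6 + 81 ≈ 91.61 → 92.
Site J: 131.4 ∈ [52.0, 192.8] ↔ index [41, 80].
41 + (131.4−52.0)·(80−41)/(192.8−52.0) = 41 + 79.4·39/140.8 ≈ 62.99, so AQI = 63.
Site F: row 52.0–192.8 (AQI 41–80). (80−41)·(128.2−52.0)/(192.8−52.0) + 41 = 39·76.2/140.8 + 41 ≈ 62.11 → 62.
Site B: 141.3 ∈ [52.0, 192.8] ↔ index [41, 80].
41 + (141.3−52.0)·(80−41)/(192.8−52.0) = 41 + 89.3·39/140.8 ≈ 65.74, so AQI = 66.
AQIs: Site L=84, Site H=92, Site J=63, Site F=62, Site B=66. Sum = 84 + 92 + 63 + 62 + 66 = 367.

367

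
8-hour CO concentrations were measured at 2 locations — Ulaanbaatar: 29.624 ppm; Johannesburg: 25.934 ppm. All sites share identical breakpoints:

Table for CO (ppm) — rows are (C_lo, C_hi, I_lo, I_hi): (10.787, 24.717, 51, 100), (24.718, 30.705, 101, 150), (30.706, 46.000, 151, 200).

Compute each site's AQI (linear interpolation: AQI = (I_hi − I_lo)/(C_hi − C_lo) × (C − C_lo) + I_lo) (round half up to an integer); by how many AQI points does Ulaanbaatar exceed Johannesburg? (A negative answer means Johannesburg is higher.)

Ulaanbaatar: 29.624 ∈ [24.718, 30.705] ↔ index [101, 150].
101 + (29.624−24.718)·(150−101)/(30.705−24.718) = 101 + 4.906·49/5.987 ≈ 141.15, so AQI = 141.
Johannesburg: row 24.718–30.705 (AQI 101–150). (150−101)·(25.934−24.718)/(30.705−24.718) + 101 = 49·1.216/5.987 + 101 ≈ 110.95 → 111.
AQIs: Ulaanbaatar=141, Johannesburg=111. Ulaanbaatar (141) − Johannesburg (111) = 30.

30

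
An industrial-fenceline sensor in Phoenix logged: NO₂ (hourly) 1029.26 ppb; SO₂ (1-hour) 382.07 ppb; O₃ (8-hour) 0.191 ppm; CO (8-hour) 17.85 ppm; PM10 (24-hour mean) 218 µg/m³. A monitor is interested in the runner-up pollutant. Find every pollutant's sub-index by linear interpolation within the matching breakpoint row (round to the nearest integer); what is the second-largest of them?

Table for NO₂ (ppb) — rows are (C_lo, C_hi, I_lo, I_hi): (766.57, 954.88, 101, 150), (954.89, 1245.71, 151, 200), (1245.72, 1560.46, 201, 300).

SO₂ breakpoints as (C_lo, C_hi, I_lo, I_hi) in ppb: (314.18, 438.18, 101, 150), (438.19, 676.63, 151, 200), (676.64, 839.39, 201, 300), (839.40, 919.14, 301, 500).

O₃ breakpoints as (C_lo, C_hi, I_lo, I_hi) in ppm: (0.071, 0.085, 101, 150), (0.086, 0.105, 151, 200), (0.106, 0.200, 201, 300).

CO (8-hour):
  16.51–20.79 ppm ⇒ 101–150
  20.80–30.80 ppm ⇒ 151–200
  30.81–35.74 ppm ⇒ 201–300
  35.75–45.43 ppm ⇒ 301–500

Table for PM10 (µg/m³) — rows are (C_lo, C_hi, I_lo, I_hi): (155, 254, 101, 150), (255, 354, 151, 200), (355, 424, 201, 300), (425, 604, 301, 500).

164

NO₂: 1029.26 lies in 954.89–1245.71, so I_lo=151, I_hi=200, C_lo=954.89, C_hi=1245.71.
(200−151)/(1245.71−954.89) × (1029.26−954.89) + 151 = 49/290.82 × 74.37 + 151 ≈ 163.53 → 164.
SO₂: 382.07 ∈ [314.18, 438.18] ↔ index [101, 150].
101 + (382.07−314.18)·(150−101)/(438.18−314.18) = 101 + 67.89·49/124.00 ≈ 127.83, so AQI = 128.
O₃: 0.191 ∈ [0.106, 0.200] ↔ index [201, 300].
201 + (0.191−0.106)·(300−201)/(0.200−0.106) = 201 + 0.085·99/0.094 ≈ 290.52, so AQI = 291.
CO: 17.85 ∈ [16.51, 20.79] ↔ index [101, 150].
101 + (17.85−16.51)·(150−101)/(20.79−16.51) = 101 + 1.34·49/4.28 ≈ 116.34, so AQI = 116.
PM10: 218 lies in 155–254, so I_lo=101, I_hi=150, C_lo=155, C_hi=254.
(150−101)/(254−155) × (218−155) + 101 = 49/99 × 63 + 101 ≈ 132.18 → 132.
Sub-indices: NO₂→164, SO₂→128, O₃→291, CO→116, PM10→132. Ranked high→low: 291, 164, 132, 128, 116. Second-highest sub-index = 164.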